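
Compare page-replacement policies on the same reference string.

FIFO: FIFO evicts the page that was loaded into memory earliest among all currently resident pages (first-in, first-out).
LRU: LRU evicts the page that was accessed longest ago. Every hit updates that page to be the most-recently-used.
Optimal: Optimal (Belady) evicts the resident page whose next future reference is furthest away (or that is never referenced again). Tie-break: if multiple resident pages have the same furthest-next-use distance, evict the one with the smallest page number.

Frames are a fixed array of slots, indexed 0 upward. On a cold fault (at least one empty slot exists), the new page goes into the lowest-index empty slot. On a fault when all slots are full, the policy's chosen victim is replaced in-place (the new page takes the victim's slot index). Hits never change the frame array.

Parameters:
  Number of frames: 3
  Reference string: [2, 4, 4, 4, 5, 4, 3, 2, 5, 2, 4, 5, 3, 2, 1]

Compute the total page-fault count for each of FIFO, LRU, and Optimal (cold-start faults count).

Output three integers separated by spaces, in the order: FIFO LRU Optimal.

Answer: 10 10 7

Derivation:
--- FIFO ---
  step 0: ref 2 -> FAULT, frames=[2,-,-] (faults so far: 1)
  step 1: ref 4 -> FAULT, frames=[2,4,-] (faults so far: 2)
  step 2: ref 4 -> HIT, frames=[2,4,-] (faults so far: 2)
  step 3: ref 4 -> HIT, frames=[2,4,-] (faults so far: 2)
  step 4: ref 5 -> FAULT, frames=[2,4,5] (faults so far: 3)
  step 5: ref 4 -> HIT, frames=[2,4,5] (faults so far: 3)
  step 6: ref 3 -> FAULT, evict 2, frames=[3,4,5] (faults so far: 4)
  step 7: ref 2 -> FAULT, evict 4, frames=[3,2,5] (faults so far: 5)
  step 8: ref 5 -> HIT, frames=[3,2,5] (faults so far: 5)
  step 9: ref 2 -> HIT, frames=[3,2,5] (faults so far: 5)
  step 10: ref 4 -> FAULT, evict 5, frames=[3,2,4] (faults so far: 6)
  step 11: ref 5 -> FAULT, evict 3, frames=[5,2,4] (faults so far: 7)
  step 12: ref 3 -> FAULT, evict 2, frames=[5,3,4] (faults so far: 8)
  step 13: ref 2 -> FAULT, evict 4, frames=[5,3,2] (faults so far: 9)
  step 14: ref 1 -> FAULT, evict 5, frames=[1,3,2] (faults so far: 10)
  FIFO total faults: 10
--- LRU ---
  step 0: ref 2 -> FAULT, frames=[2,-,-] (faults so far: 1)
  step 1: ref 4 -> FAULT, frames=[2,4,-] (faults so far: 2)
  step 2: ref 4 -> HIT, frames=[2,4,-] (faults so far: 2)
  step 3: ref 4 -> HIT, frames=[2,4,-] (faults so far: 2)
  step 4: ref 5 -> FAULT, frames=[2,4,5] (faults so far: 3)
  step 5: ref 4 -> HIT, frames=[2,4,5] (faults so far: 3)
  step 6: ref 3 -> FAULT, evict 2, frames=[3,4,5] (faults so far: 4)
  step 7: ref 2 -> FAULT, evict 5, frames=[3,4,2] (faults so far: 5)
  step 8: ref 5 -> FAULT, evict 4, frames=[3,5,2] (faults so far: 6)
  step 9: ref 2 -> HIT, frames=[3,5,2] (faults so far: 6)
  step 10: ref 4 -> FAULT, evict 3, frames=[4,5,2] (faults so far: 7)
  step 11: ref 5 -> HIT, frames=[4,5,2] (faults so far: 7)
  step 12: ref 3 -> FAULT, evict 2, frames=[4,5,3] (faults so far: 8)
  step 13: ref 2 -> FAULT, evict 4, frames=[2,5,3] (faults so far: 9)
  step 14: ref 1 -> FAULT, evict 5, frames=[2,1,3] (faults so far: 10)
  LRU total faults: 10
--- Optimal ---
  step 0: ref 2 -> FAULT, frames=[2,-,-] (faults so far: 1)
  step 1: ref 4 -> FAULT, frames=[2,4,-] (faults so far: 2)
  step 2: ref 4 -> HIT, frames=[2,4,-] (faults so far: 2)
  step 3: ref 4 -> HIT, frames=[2,4,-] (faults so far: 2)
  step 4: ref 5 -> FAULT, frames=[2,4,5] (faults so far: 3)
  step 5: ref 4 -> HIT, frames=[2,4,5] (faults so far: 3)
  step 6: ref 3 -> FAULT, evict 4, frames=[2,3,5] (faults so far: 4)
  step 7: ref 2 -> HIT, frames=[2,3,5] (faults so far: 4)
  step 8: ref 5 -> HIT, frames=[2,3,5] (faults so far: 4)
  step 9: ref 2 -> HIT, frames=[2,3,5] (faults so far: 4)
  step 10: ref 4 -> FAULT, evict 2, frames=[4,3,5] (faults so far: 5)
  step 11: ref 5 -> HIT, frames=[4,3,5] (faults so far: 5)
  step 12: ref 3 -> HIT, frames=[4,3,5] (faults so far: 5)
  step 13: ref 2 -> FAULT, evict 3, frames=[4,2,5] (faults so far: 6)
  step 14: ref 1 -> FAULT, evict 2, frames=[4,1,5] (faults so far: 7)
  Optimal total faults: 7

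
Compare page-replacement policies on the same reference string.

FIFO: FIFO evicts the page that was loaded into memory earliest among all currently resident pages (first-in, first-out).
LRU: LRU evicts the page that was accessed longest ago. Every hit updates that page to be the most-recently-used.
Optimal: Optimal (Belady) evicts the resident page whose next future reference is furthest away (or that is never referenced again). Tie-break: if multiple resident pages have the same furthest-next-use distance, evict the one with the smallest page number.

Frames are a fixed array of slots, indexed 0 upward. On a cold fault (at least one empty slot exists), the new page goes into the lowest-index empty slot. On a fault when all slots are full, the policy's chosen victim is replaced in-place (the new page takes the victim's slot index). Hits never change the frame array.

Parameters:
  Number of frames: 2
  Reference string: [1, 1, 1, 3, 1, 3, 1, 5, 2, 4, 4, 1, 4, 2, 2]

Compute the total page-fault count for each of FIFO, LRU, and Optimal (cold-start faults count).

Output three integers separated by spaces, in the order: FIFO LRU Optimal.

--- FIFO ---
  step 0: ref 1 -> FAULT, frames=[1,-] (faults so far: 1)
  step 1: ref 1 -> HIT, frames=[1,-] (faults so far: 1)
  step 2: ref 1 -> HIT, frames=[1,-] (faults so far: 1)
  step 3: ref 3 -> FAULT, frames=[1,3] (faults so far: 2)
  step 4: ref 1 -> HIT, frames=[1,3] (faults so far: 2)
  step 5: ref 3 -> HIT, frames=[1,3] (faults so far: 2)
  step 6: ref 1 -> HIT, frames=[1,3] (faults so far: 2)
  step 7: ref 5 -> FAULT, evict 1, frames=[5,3] (faults so far: 3)
  step 8: ref 2 -> FAULT, evict 3, frames=[5,2] (faults so far: 4)
  step 9: ref 4 -> FAULT, evict 5, frames=[4,2] (faults so far: 5)
  step 10: ref 4 -> HIT, frames=[4,2] (faults so far: 5)
  step 11: ref 1 -> FAULT, evict 2, frames=[4,1] (faults so far: 6)
  step 12: ref 4 -> HIT, frames=[4,1] (faults so far: 6)
  step 13: ref 2 -> FAULT, evict 4, frames=[2,1] (faults so far: 7)
  step 14: ref 2 -> HIT, frames=[2,1] (faults so far: 7)
  FIFO total faults: 7
--- LRU ---
  step 0: ref 1 -> FAULT, frames=[1,-] (faults so far: 1)
  step 1: ref 1 -> HIT, frames=[1,-] (faults so far: 1)
  step 2: ref 1 -> HIT, frames=[1,-] (faults so far: 1)
  step 3: ref 3 -> FAULT, frames=[1,3] (faults so far: 2)
  step 4: ref 1 -> HIT, frames=[1,3] (faults so far: 2)
  step 5: ref 3 -> HIT, frames=[1,3] (faults so far: 2)
  step 6: ref 1 -> HIT, frames=[1,3] (faults so far: 2)
  step 7: ref 5 -> FAULT, evict 3, frames=[1,5] (faults so far: 3)
  step 8: ref 2 -> FAULT, evict 1, frames=[2,5] (faults so far: 4)
  step 9: ref 4 -> FAULT, evict 5, frames=[2,4] (faults so far: 5)
  step 10: ref 4 -> HIT, frames=[2,4] (faults so far: 5)
  step 11: ref 1 -> FAULT, evict 2, frames=[1,4] (faults so far: 6)
  step 12: ref 4 -> HIT, frames=[1,4] (faults so far: 6)
  step 13: ref 2 -> FAULT, evict 1, frames=[2,4] (faults so far: 7)
  step 14: ref 2 -> HIT, frames=[2,4] (faults so far: 7)
  LRU total faults: 7
--- Optimal ---
  step 0: ref 1 -> FAULT, frames=[1,-] (faults so far: 1)
  step 1: ref 1 -> HIT, frames=[1,-] (faults so far: 1)
  step 2: ref 1 -> HIT, frames=[1,-] (faults so far: 1)
  step 3: ref 3 -> FAULT, frames=[1,3] (faults so far: 2)
  step 4: ref 1 -> HIT, frames=[1,3] (faults so far: 2)
  step 5: ref 3 -> HIT, frames=[1,3] (faults so far: 2)
  step 6: ref 1 -> HIT, frames=[1,3] (faults so far: 2)
  step 7: ref 5 -> FAULT, evict 3, frames=[1,5] (faults so far: 3)
  step 8: ref 2 -> FAULT, evict 5, frames=[1,2] (faults so far: 4)
  step 9: ref 4 -> FAULT, evict 2, frames=[1,4] (faults so far: 5)
  step 10: ref 4 -> HIT, frames=[1,4] (faults so far: 5)
  step 11: ref 1 -> HIT, frames=[1,4] (faults so far: 5)
  step 12: ref 4 -> HIT, frames=[1,4] (faults so far: 5)
  step 13: ref 2 -> FAULT, evict 1, frames=[2,4] (faults so far: 6)
  step 14: ref 2 -> HIT, frames=[2,4] (faults so far: 6)
  Optimal total faults: 6

Answer: 7 7 6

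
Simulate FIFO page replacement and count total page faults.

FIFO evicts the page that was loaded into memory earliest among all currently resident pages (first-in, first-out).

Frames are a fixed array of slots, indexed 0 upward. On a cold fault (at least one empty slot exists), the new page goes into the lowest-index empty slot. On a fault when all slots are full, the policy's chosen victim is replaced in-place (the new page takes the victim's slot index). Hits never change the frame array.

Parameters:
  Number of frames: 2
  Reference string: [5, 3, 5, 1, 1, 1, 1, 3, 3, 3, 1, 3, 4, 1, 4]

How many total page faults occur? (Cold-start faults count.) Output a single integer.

Step 0: ref 5 → FAULT, frames=[5,-]
Step 1: ref 3 → FAULT, frames=[5,3]
Step 2: ref 5 → HIT, frames=[5,3]
Step 3: ref 1 → FAULT (evict 5), frames=[1,3]
Step 4: ref 1 → HIT, frames=[1,3]
Step 5: ref 1 → HIT, frames=[1,3]
Step 6: ref 1 → HIT, frames=[1,3]
Step 7: ref 3 → HIT, frames=[1,3]
Step 8: ref 3 → HIT, frames=[1,3]
Step 9: ref 3 → HIT, frames=[1,3]
Step 10: ref 1 → HIT, frames=[1,3]
Step 11: ref 3 → HIT, frames=[1,3]
Step 12: ref 4 → FAULT (evict 3), frames=[1,4]
Step 13: ref 1 → HIT, frames=[1,4]
Step 14: ref 4 → HIT, frames=[1,4]
Total faults: 4

Answer: 4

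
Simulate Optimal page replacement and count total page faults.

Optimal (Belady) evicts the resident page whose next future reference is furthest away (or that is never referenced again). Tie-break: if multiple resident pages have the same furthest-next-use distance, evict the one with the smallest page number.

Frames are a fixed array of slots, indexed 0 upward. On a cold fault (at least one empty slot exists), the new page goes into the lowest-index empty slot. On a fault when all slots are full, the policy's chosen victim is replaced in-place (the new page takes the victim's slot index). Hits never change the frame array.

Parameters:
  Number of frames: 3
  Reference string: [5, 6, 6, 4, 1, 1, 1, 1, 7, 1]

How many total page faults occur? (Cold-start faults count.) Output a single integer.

Answer: 5

Derivation:
Step 0: ref 5 → FAULT, frames=[5,-,-]
Step 1: ref 6 → FAULT, frames=[5,6,-]
Step 2: ref 6 → HIT, frames=[5,6,-]
Step 3: ref 4 → FAULT, frames=[5,6,4]
Step 4: ref 1 → FAULT (evict 4), frames=[5,6,1]
Step 5: ref 1 → HIT, frames=[5,6,1]
Step 6: ref 1 → HIT, frames=[5,6,1]
Step 7: ref 1 → HIT, frames=[5,6,1]
Step 8: ref 7 → FAULT (evict 5), frames=[7,6,1]
Step 9: ref 1 → HIT, frames=[7,6,1]
Total faults: 5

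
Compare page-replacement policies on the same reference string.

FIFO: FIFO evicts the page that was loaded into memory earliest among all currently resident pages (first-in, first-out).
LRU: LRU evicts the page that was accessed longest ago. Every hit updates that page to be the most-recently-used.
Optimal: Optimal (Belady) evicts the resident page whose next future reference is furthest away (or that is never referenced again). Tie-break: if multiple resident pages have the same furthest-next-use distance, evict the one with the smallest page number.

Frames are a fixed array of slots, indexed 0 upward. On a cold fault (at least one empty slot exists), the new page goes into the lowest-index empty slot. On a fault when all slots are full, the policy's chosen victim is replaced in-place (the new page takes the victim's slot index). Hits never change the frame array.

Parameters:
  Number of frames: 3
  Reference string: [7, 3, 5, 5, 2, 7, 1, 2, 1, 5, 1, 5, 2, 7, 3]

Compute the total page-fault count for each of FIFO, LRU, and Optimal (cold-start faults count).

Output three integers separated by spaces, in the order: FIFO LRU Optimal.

Answer: 10 9 7

Derivation:
--- FIFO ---
  step 0: ref 7 -> FAULT, frames=[7,-,-] (faults so far: 1)
  step 1: ref 3 -> FAULT, frames=[7,3,-] (faults so far: 2)
  step 2: ref 5 -> FAULT, frames=[7,3,5] (faults so far: 3)
  step 3: ref 5 -> HIT, frames=[7,3,5] (faults so far: 3)
  step 4: ref 2 -> FAULT, evict 7, frames=[2,3,5] (faults so far: 4)
  step 5: ref 7 -> FAULT, evict 3, frames=[2,7,5] (faults so far: 5)
  step 6: ref 1 -> FAULT, evict 5, frames=[2,7,1] (faults so far: 6)
  step 7: ref 2 -> HIT, frames=[2,7,1] (faults so far: 6)
  step 8: ref 1 -> HIT, frames=[2,7,1] (faults so far: 6)
  step 9: ref 5 -> FAULT, evict 2, frames=[5,7,1] (faults so far: 7)
  step 10: ref 1 -> HIT, frames=[5,7,1] (faults so far: 7)
  step 11: ref 5 -> HIT, frames=[5,7,1] (faults so far: 7)
  step 12: ref 2 -> FAULT, evict 7, frames=[5,2,1] (faults so far: 8)
  step 13: ref 7 -> FAULT, evict 1, frames=[5,2,7] (faults so far: 9)
  step 14: ref 3 -> FAULT, evict 5, frames=[3,2,7] (faults so far: 10)
  FIFO total faults: 10
--- LRU ---
  step 0: ref 7 -> FAULT, frames=[7,-,-] (faults so far: 1)
  step 1: ref 3 -> FAULT, frames=[7,3,-] (faults so far: 2)
  step 2: ref 5 -> FAULT, frames=[7,3,5] (faults so far: 3)
  step 3: ref 5 -> HIT, frames=[7,3,5] (faults so far: 3)
  step 4: ref 2 -> FAULT, evict 7, frames=[2,3,5] (faults so far: 4)
  step 5: ref 7 -> FAULT, evict 3, frames=[2,7,5] (faults so far: 5)
  step 6: ref 1 -> FAULT, evict 5, frames=[2,7,1] (faults so far: 6)
  step 7: ref 2 -> HIT, frames=[2,7,1] (faults so far: 6)
  step 8: ref 1 -> HIT, frames=[2,7,1] (faults so far: 6)
  step 9: ref 5 -> FAULT, evict 7, frames=[2,5,1] (faults so far: 7)
  step 10: ref 1 -> HIT, frames=[2,5,1] (faults so far: 7)
  step 11: ref 5 -> HIT, frames=[2,5,1] (faults so far: 7)
  step 12: ref 2 -> HIT, frames=[2,5,1] (faults so far: 7)
  step 13: ref 7 -> FAULT, evict 1, frames=[2,5,7] (faults so far: 8)
  step 14: ref 3 -> FAULT, evict 5, frames=[2,3,7] (faults so far: 9)
  LRU total faults: 9
--- Optimal ---
  step 0: ref 7 -> FAULT, frames=[7,-,-] (faults so far: 1)
  step 1: ref 3 -> FAULT, frames=[7,3,-] (faults so far: 2)
  step 2: ref 5 -> FAULT, frames=[7,3,5] (faults so far: 3)
  step 3: ref 5 -> HIT, frames=[7,3,5] (faults so far: 3)
  step 4: ref 2 -> FAULT, evict 3, frames=[7,2,5] (faults so far: 4)
  step 5: ref 7 -> HIT, frames=[7,2,5] (faults so far: 4)
  step 6: ref 1 -> FAULT, evict 7, frames=[1,2,5] (faults so far: 5)
  step 7: ref 2 -> HIT, frames=[1,2,5] (faults so far: 5)
  step 8: ref 1 -> HIT, frames=[1,2,5] (faults so far: 5)
  step 9: ref 5 -> HIT, frames=[1,2,5] (faults so far: 5)
  step 10: ref 1 -> HIT, frames=[1,2,5] (faults so far: 5)
  step 11: ref 5 -> HIT, frames=[1,2,5] (faults so far: 5)
  step 12: ref 2 -> HIT, frames=[1,2,5] (faults so far: 5)
  step 13: ref 7 -> FAULT, evict 1, frames=[7,2,5] (faults so far: 6)
  step 14: ref 3 -> FAULT, evict 2, frames=[7,3,5] (faults so far: 7)
  Optimal total faults: 7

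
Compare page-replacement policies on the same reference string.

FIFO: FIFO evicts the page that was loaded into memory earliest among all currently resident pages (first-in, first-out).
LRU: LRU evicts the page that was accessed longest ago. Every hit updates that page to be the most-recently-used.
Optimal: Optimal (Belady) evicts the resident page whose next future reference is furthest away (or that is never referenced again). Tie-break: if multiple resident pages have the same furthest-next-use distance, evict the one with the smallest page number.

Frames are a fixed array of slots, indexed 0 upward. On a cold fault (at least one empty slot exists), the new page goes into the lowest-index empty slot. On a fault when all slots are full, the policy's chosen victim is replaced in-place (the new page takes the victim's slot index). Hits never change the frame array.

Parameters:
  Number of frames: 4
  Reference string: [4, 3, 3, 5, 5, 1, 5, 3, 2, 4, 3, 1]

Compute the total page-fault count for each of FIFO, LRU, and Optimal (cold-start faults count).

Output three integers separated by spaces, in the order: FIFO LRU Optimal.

Answer: 7 7 5

Derivation:
--- FIFO ---
  step 0: ref 4 -> FAULT, frames=[4,-,-,-] (faults so far: 1)
  step 1: ref 3 -> FAULT, frames=[4,3,-,-] (faults so far: 2)
  step 2: ref 3 -> HIT, frames=[4,3,-,-] (faults so far: 2)
  step 3: ref 5 -> FAULT, frames=[4,3,5,-] (faults so far: 3)
  step 4: ref 5 -> HIT, frames=[4,3,5,-] (faults so far: 3)
  step 5: ref 1 -> FAULT, frames=[4,3,5,1] (faults so far: 4)
  step 6: ref 5 -> HIT, frames=[4,3,5,1] (faults so far: 4)
  step 7: ref 3 -> HIT, frames=[4,3,5,1] (faults so far: 4)
  step 8: ref 2 -> FAULT, evict 4, frames=[2,3,5,1] (faults so far: 5)
  step 9: ref 4 -> FAULT, evict 3, frames=[2,4,5,1] (faults so far: 6)
  step 10: ref 3 -> FAULT, evict 5, frames=[2,4,3,1] (faults so far: 7)
  step 11: ref 1 -> HIT, frames=[2,4,3,1] (faults so far: 7)
  FIFO total faults: 7
--- LRU ---
  step 0: ref 4 -> FAULT, frames=[4,-,-,-] (faults so far: 1)
  step 1: ref 3 -> FAULT, frames=[4,3,-,-] (faults so far: 2)
  step 2: ref 3 -> HIT, frames=[4,3,-,-] (faults so far: 2)
  step 3: ref 5 -> FAULT, frames=[4,3,5,-] (faults so far: 3)
  step 4: ref 5 -> HIT, frames=[4,3,5,-] (faults so far: 3)
  step 5: ref 1 -> FAULT, frames=[4,3,5,1] (faults so far: 4)
  step 6: ref 5 -> HIT, frames=[4,3,5,1] (faults so far: 4)
  step 7: ref 3 -> HIT, frames=[4,3,5,1] (faults so far: 4)
  step 8: ref 2 -> FAULT, evict 4, frames=[2,3,5,1] (faults so far: 5)
  step 9: ref 4 -> FAULT, evict 1, frames=[2,3,5,4] (faults so far: 6)
  step 10: ref 3 -> HIT, frames=[2,3,5,4] (faults so far: 6)
  step 11: ref 1 -> FAULT, evict 5, frames=[2,3,1,4] (faults so far: 7)
  LRU total faults: 7
--- Optimal ---
  step 0: ref 4 -> FAULT, frames=[4,-,-,-] (faults so far: 1)
  step 1: ref 3 -> FAULT, frames=[4,3,-,-] (faults so far: 2)
  step 2: ref 3 -> HIT, frames=[4,3,-,-] (faults so far: 2)
  step 3: ref 5 -> FAULT, frames=[4,3,5,-] (faults so far: 3)
  step 4: ref 5 -> HIT, frames=[4,3,5,-] (faults so far: 3)
  step 5: ref 1 -> FAULT, frames=[4,3,5,1] (faults so far: 4)
  step 6: ref 5 -> HIT, frames=[4,3,5,1] (faults so far: 4)
  step 7: ref 3 -> HIT, frames=[4,3,5,1] (faults so far: 4)
  step 8: ref 2 -> FAULT, evict 5, frames=[4,3,2,1] (faults so far: 5)
  step 9: ref 4 -> HIT, frames=[4,3,2,1] (faults so far: 5)
  step 10: ref 3 -> HIT, frames=[4,3,2,1] (faults so far: 5)
  step 11: ref 1 -> HIT, frames=[4,3,2,1] (faults so far: 5)
  Optimal total faults: 5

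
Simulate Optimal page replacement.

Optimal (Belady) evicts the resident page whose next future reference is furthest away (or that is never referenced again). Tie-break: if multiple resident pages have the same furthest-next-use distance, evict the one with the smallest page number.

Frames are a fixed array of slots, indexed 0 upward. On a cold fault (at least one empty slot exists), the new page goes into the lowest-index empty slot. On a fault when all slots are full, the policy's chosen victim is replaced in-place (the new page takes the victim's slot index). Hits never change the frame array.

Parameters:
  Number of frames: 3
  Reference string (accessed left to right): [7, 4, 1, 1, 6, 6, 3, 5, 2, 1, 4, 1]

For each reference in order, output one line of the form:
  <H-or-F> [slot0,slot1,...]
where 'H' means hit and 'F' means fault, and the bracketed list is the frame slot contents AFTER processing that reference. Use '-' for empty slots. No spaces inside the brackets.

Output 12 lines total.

F [7,-,-]
F [7,4,-]
F [7,4,1]
H [7,4,1]
F [6,4,1]
H [6,4,1]
F [3,4,1]
F [5,4,1]
F [2,4,1]
H [2,4,1]
H [2,4,1]
H [2,4,1]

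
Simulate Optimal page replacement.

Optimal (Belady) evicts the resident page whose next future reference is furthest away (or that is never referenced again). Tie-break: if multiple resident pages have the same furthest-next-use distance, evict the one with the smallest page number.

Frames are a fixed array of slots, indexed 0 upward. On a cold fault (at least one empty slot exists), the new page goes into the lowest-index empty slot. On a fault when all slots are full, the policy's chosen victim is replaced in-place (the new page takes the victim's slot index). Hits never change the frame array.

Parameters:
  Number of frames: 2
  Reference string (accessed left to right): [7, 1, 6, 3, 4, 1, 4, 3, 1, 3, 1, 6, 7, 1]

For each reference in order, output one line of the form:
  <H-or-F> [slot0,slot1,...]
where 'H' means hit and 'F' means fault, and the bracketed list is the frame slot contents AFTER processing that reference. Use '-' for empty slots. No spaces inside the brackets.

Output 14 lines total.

F [7,-]
F [7,1]
F [6,1]
F [3,1]
F [4,1]
H [4,1]
H [4,1]
F [3,1]
H [3,1]
H [3,1]
H [3,1]
F [6,1]
F [7,1]
H [7,1]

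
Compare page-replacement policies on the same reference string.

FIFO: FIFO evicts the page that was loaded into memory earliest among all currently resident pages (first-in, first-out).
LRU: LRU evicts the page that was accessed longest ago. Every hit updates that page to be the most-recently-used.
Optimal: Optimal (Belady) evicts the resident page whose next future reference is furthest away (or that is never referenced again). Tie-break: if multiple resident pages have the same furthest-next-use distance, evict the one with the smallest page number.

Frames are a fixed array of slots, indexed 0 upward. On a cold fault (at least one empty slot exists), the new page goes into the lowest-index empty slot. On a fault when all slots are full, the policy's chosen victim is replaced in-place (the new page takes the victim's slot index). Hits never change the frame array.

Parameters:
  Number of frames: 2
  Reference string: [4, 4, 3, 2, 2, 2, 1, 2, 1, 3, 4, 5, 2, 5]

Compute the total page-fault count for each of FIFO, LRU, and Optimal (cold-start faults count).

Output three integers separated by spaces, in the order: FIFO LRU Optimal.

Answer: 8 8 7

Derivation:
--- FIFO ---
  step 0: ref 4 -> FAULT, frames=[4,-] (faults so far: 1)
  step 1: ref 4 -> HIT, frames=[4,-] (faults so far: 1)
  step 2: ref 3 -> FAULT, frames=[4,3] (faults so far: 2)
  step 3: ref 2 -> FAULT, evict 4, frames=[2,3] (faults so far: 3)
  step 4: ref 2 -> HIT, frames=[2,3] (faults so far: 3)
  step 5: ref 2 -> HIT, frames=[2,3] (faults so far: 3)
  step 6: ref 1 -> FAULT, evict 3, frames=[2,1] (faults so far: 4)
  step 7: ref 2 -> HIT, frames=[2,1] (faults so far: 4)
  step 8: ref 1 -> HIT, frames=[2,1] (faults so far: 4)
  step 9: ref 3 -> FAULT, evict 2, frames=[3,1] (faults so far: 5)
  step 10: ref 4 -> FAULT, evict 1, frames=[3,4] (faults so far: 6)
  step 11: ref 5 -> FAULT, evict 3, frames=[5,4] (faults so far: 7)
  step 12: ref 2 -> FAULT, evict 4, frames=[5,2] (faults so far: 8)
  step 13: ref 5 -> HIT, frames=[5,2] (faults so far: 8)
  FIFO total faults: 8
--- LRU ---
  step 0: ref 4 -> FAULT, frames=[4,-] (faults so far: 1)
  step 1: ref 4 -> HIT, frames=[4,-] (faults so far: 1)
  step 2: ref 3 -> FAULT, frames=[4,3] (faults so far: 2)
  step 3: ref 2 -> FAULT, evict 4, frames=[2,3] (faults so far: 3)
  step 4: ref 2 -> HIT, frames=[2,3] (faults so far: 3)
  step 5: ref 2 -> HIT, frames=[2,3] (faults so far: 3)
  step 6: ref 1 -> FAULT, evict 3, frames=[2,1] (faults so far: 4)
  step 7: ref 2 -> HIT, frames=[2,1] (faults so far: 4)
  step 8: ref 1 -> HIT, frames=[2,1] (faults so far: 4)
  step 9: ref 3 -> FAULT, evict 2, frames=[3,1] (faults so far: 5)
  step 10: ref 4 -> FAULT, evict 1, frames=[3,4] (faults so far: 6)
  step 11: ref 5 -> FAULT, evict 3, frames=[5,4] (faults so far: 7)
  step 12: ref 2 -> FAULT, evict 4, frames=[5,2] (faults so far: 8)
  step 13: ref 5 -> HIT, frames=[5,2] (faults so far: 8)
  LRU total faults: 8
--- Optimal ---
  step 0: ref 4 -> FAULT, frames=[4,-] (faults so far: 1)
  step 1: ref 4 -> HIT, frames=[4,-] (faults so far: 1)
  step 2: ref 3 -> FAULT, frames=[4,3] (faults so far: 2)
  step 3: ref 2 -> FAULT, evict 4, frames=[2,3] (faults so far: 3)
  step 4: ref 2 -> HIT, frames=[2,3] (faults so far: 3)
  step 5: ref 2 -> HIT, frames=[2,3] (faults so far: 3)
  step 6: ref 1 -> FAULT, evict 3, frames=[2,1] (faults so far: 4)
  step 7: ref 2 -> HIT, frames=[2,1] (faults so far: 4)
  step 8: ref 1 -> HIT, frames=[2,1] (faults so far: 4)
  step 9: ref 3 -> FAULT, evict 1, frames=[2,3] (faults so far: 5)
  step 10: ref 4 -> FAULT, evict 3, frames=[2,4] (faults so far: 6)
  step 11: ref 5 -> FAULT, evict 4, frames=[2,5] (faults so far: 7)
  step 12: ref 2 -> HIT, frames=[2,5] (faults so far: 7)
  step 13: ref 5 -> HIT, frames=[2,5] (faults so far: 7)
  Optimal total faults: 7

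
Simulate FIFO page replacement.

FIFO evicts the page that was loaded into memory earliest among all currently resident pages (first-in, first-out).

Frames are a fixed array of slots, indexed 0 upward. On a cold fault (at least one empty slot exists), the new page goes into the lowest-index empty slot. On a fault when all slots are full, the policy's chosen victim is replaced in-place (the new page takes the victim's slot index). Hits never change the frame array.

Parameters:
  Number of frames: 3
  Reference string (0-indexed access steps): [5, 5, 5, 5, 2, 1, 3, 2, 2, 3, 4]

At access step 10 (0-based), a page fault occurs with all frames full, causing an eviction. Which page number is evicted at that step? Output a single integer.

Step 0: ref 5 -> FAULT, frames=[5,-,-]
Step 1: ref 5 -> HIT, frames=[5,-,-]
Step 2: ref 5 -> HIT, frames=[5,-,-]
Step 3: ref 5 -> HIT, frames=[5,-,-]
Step 4: ref 2 -> FAULT, frames=[5,2,-]
Step 5: ref 1 -> FAULT, frames=[5,2,1]
Step 6: ref 3 -> FAULT, evict 5, frames=[3,2,1]
Step 7: ref 2 -> HIT, frames=[3,2,1]
Step 8: ref 2 -> HIT, frames=[3,2,1]
Step 9: ref 3 -> HIT, frames=[3,2,1]
Step 10: ref 4 -> FAULT, evict 2, frames=[3,4,1]
At step 10: evicted page 2

Answer: 2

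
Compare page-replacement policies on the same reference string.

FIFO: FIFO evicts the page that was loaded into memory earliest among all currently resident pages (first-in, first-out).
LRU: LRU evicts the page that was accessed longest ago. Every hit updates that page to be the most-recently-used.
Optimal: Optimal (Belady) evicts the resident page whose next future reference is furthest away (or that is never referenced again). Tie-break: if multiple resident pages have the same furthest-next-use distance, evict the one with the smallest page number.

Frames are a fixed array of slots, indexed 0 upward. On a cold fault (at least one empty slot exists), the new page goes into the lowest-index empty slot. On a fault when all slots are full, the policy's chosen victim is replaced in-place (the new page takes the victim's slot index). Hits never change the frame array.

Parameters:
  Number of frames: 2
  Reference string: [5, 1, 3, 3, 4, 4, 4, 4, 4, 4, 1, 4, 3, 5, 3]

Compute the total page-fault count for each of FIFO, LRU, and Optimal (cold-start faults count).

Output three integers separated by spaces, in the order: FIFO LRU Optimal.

--- FIFO ---
  step 0: ref 5 -> FAULT, frames=[5,-] (faults so far: 1)
  step 1: ref 1 -> FAULT, frames=[5,1] (faults so far: 2)
  step 2: ref 3 -> FAULT, evict 5, frames=[3,1] (faults so far: 3)
  step 3: ref 3 -> HIT, frames=[3,1] (faults so far: 3)
  step 4: ref 4 -> FAULT, evict 1, frames=[3,4] (faults so far: 4)
  step 5: ref 4 -> HIT, frames=[3,4] (faults so far: 4)
  step 6: ref 4 -> HIT, frames=[3,4] (faults so far: 4)
  step 7: ref 4 -> HIT, frames=[3,4] (faults so far: 4)
  step 8: ref 4 -> HIT, frames=[3,4] (faults so far: 4)
  step 9: ref 4 -> HIT, frames=[3,4] (faults so far: 4)
  step 10: ref 1 -> FAULT, evict 3, frames=[1,4] (faults so far: 5)
  step 11: ref 4 -> HIT, frames=[1,4] (faults so far: 5)
  step 12: ref 3 -> FAULT, evict 4, frames=[1,3] (faults so far: 6)
  step 13: ref 5 -> FAULT, evict 1, frames=[5,3] (faults so far: 7)
  step 14: ref 3 -> HIT, frames=[5,3] (faults so far: 7)
  FIFO total faults: 7
--- LRU ---
  step 0: ref 5 -> FAULT, frames=[5,-] (faults so far: 1)
  step 1: ref 1 -> FAULT, frames=[5,1] (faults so far: 2)
  step 2: ref 3 -> FAULT, evict 5, frames=[3,1] (faults so far: 3)
  step 3: ref 3 -> HIT, frames=[3,1] (faults so far: 3)
  step 4: ref 4 -> FAULT, evict 1, frames=[3,4] (faults so far: 4)
  step 5: ref 4 -> HIT, frames=[3,4] (faults so far: 4)
  step 6: ref 4 -> HIT, frames=[3,4] (faults so far: 4)
  step 7: ref 4 -> HIT, frames=[3,4] (faults so far: 4)
  step 8: ref 4 -> HIT, frames=[3,4] (faults so far: 4)
  step 9: ref 4 -> HIT, frames=[3,4] (faults so far: 4)
  step 10: ref 1 -> FAULT, evict 3, frames=[1,4] (faults so far: 5)
  step 11: ref 4 -> HIT, frames=[1,4] (faults so far: 5)
  step 12: ref 3 -> FAULT, evict 1, frames=[3,4] (faults so far: 6)
  step 13: ref 5 -> FAULT, evict 4, frames=[3,5] (faults so far: 7)
  step 14: ref 3 -> HIT, frames=[3,5] (faults so far: 7)
  LRU total faults: 7
--- Optimal ---
  step 0: ref 5 -> FAULT, frames=[5,-] (faults so far: 1)
  step 1: ref 1 -> FAULT, frames=[5,1] (faults so far: 2)
  step 2: ref 3 -> FAULT, evict 5, frames=[3,1] (faults so far: 3)
  step 3: ref 3 -> HIT, frames=[3,1] (faults so far: 3)
  step 4: ref 4 -> FAULT, evict 3, frames=[4,1] (faults so far: 4)
  step 5: ref 4 -> HIT, frames=[4,1] (faults so far: 4)
  step 6: ref 4 -> HIT, frames=[4,1] (faults so far: 4)
  step 7: ref 4 -> HIT, frames=[4,1] (faults so far: 4)
  step 8: ref 4 -> HIT, frames=[4,1] (faults so far: 4)
  step 9: ref 4 -> HIT, frames=[4,1] (faults so far: 4)
  step 10: ref 1 -> HIT, frames=[4,1] (faults so far: 4)
  step 11: ref 4 -> HIT, frames=[4,1] (faults so far: 4)
  step 12: ref 3 -> FAULT, evict 1, frames=[4,3] (faults so far: 5)
  step 13: ref 5 -> FAULT, evict 4, frames=[5,3] (faults so far: 6)
  step 14: ref 3 -> HIT, frames=[5,3] (faults so far: 6)
  Optimal total faults: 6

Answer: 7 7 6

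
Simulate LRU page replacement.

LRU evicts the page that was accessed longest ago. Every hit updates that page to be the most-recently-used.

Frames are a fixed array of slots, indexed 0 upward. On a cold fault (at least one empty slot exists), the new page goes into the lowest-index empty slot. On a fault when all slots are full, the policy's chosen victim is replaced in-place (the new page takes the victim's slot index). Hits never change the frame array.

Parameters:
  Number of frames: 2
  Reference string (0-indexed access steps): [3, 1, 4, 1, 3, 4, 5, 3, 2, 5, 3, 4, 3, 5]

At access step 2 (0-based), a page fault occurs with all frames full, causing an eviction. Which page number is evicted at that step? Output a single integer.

Answer: 3

Derivation:
Step 0: ref 3 -> FAULT, frames=[3,-]
Step 1: ref 1 -> FAULT, frames=[3,1]
Step 2: ref 4 -> FAULT, evict 3, frames=[4,1]
At step 2: evicted page 3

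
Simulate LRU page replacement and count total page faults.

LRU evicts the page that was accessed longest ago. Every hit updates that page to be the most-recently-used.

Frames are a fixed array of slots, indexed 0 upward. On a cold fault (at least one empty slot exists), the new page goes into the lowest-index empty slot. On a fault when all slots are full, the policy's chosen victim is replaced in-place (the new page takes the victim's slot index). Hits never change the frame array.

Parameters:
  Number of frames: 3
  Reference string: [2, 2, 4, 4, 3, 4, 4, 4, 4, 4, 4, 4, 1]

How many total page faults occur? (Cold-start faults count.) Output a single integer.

Answer: 4

Derivation:
Step 0: ref 2 → FAULT, frames=[2,-,-]
Step 1: ref 2 → HIT, frames=[2,-,-]
Step 2: ref 4 → FAULT, frames=[2,4,-]
Step 3: ref 4 → HIT, frames=[2,4,-]
Step 4: ref 3 → FAULT, frames=[2,4,3]
Step 5: ref 4 → HIT, frames=[2,4,3]
Step 6: ref 4 → HIT, frames=[2,4,3]
Step 7: ref 4 → HIT, frames=[2,4,3]
Step 8: ref 4 → HIT, frames=[2,4,3]
Step 9: ref 4 → HIT, frames=[2,4,3]
Step 10: ref 4 → HIT, frames=[2,4,3]
Step 11: ref 4 → HIT, frames=[2,4,3]
Step 12: ref 1 → FAULT (evict 2), frames=[1,4,3]
Total faults: 4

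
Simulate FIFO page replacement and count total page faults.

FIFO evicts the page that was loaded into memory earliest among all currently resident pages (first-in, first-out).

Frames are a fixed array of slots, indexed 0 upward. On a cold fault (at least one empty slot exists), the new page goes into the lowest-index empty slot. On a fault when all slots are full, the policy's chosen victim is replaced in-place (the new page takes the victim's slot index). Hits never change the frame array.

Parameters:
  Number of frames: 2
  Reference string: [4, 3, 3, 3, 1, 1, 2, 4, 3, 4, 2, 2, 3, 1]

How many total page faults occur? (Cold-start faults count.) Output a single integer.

Step 0: ref 4 → FAULT, frames=[4,-]
Step 1: ref 3 → FAULT, frames=[4,3]
Step 2: ref 3 → HIT, frames=[4,3]
Step 3: ref 3 → HIT, frames=[4,3]
Step 4: ref 1 → FAULT (evict 4), frames=[1,3]
Step 5: ref 1 → HIT, frames=[1,3]
Step 6: ref 2 → FAULT (evict 3), frames=[1,2]
Step 7: ref 4 → FAULT (evict 1), frames=[4,2]
Step 8: ref 3 → FAULT (evict 2), frames=[4,3]
Step 9: ref 4 → HIT, frames=[4,3]
Step 10: ref 2 → FAULT (evict 4), frames=[2,3]
Step 11: ref 2 → HIT, frames=[2,3]
Step 12: ref 3 → HIT, frames=[2,3]
Step 13: ref 1 → FAULT (evict 3), frames=[2,1]
Total faults: 8

Answer: 8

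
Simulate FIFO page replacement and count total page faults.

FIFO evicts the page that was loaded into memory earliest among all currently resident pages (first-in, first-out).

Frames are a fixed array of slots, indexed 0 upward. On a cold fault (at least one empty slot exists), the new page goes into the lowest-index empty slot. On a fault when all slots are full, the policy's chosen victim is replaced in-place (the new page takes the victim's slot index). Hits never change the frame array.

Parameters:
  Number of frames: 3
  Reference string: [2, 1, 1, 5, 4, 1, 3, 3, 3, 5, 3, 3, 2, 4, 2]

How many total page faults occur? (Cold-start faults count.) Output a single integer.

Step 0: ref 2 → FAULT, frames=[2,-,-]
Step 1: ref 1 → FAULT, frames=[2,1,-]
Step 2: ref 1 → HIT, frames=[2,1,-]
Step 3: ref 5 → FAULT, frames=[2,1,5]
Step 4: ref 4 → FAULT (evict 2), frames=[4,1,5]
Step 5: ref 1 → HIT, frames=[4,1,5]
Step 6: ref 3 → FAULT (evict 1), frames=[4,3,5]
Step 7: ref 3 → HIT, frames=[4,3,5]
Step 8: ref 3 → HIT, frames=[4,3,5]
Step 9: ref 5 → HIT, frames=[4,3,5]
Step 10: ref 3 → HIT, frames=[4,3,5]
Step 11: ref 3 → HIT, frames=[4,3,5]
Step 12: ref 2 → FAULT (evict 5), frames=[4,3,2]
Step 13: ref 4 → HIT, frames=[4,3,2]
Step 14: ref 2 → HIT, frames=[4,3,2]
Total faults: 6

Answer: 6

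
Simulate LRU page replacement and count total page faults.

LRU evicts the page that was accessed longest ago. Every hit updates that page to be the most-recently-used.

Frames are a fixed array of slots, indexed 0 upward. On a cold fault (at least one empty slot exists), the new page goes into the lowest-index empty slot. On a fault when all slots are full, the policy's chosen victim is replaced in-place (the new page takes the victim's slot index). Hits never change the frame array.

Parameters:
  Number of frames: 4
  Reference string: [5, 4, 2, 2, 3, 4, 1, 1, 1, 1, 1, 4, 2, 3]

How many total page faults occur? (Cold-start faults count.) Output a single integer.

Answer: 5

Derivation:
Step 0: ref 5 → FAULT, frames=[5,-,-,-]
Step 1: ref 4 → FAULT, frames=[5,4,-,-]
Step 2: ref 2 → FAULT, frames=[5,4,2,-]
Step 3: ref 2 → HIT, frames=[5,4,2,-]
Step 4: ref 3 → FAULT, frames=[5,4,2,3]
Step 5: ref 4 → HIT, frames=[5,4,2,3]
Step 6: ref 1 → FAULT (evict 5), frames=[1,4,2,3]
Step 7: ref 1 → HIT, frames=[1,4,2,3]
Step 8: ref 1 → HIT, frames=[1,4,2,3]
Step 9: ref 1 → HIT, frames=[1,4,2,3]
Step 10: ref 1 → HIT, frames=[1,4,2,3]
Step 11: ref 4 → HIT, frames=[1,4,2,3]
Step 12: ref 2 → HIT, frames=[1,4,2,3]
Step 13: ref 3 → HIT, frames=[1,4,2,3]
Total faults: 5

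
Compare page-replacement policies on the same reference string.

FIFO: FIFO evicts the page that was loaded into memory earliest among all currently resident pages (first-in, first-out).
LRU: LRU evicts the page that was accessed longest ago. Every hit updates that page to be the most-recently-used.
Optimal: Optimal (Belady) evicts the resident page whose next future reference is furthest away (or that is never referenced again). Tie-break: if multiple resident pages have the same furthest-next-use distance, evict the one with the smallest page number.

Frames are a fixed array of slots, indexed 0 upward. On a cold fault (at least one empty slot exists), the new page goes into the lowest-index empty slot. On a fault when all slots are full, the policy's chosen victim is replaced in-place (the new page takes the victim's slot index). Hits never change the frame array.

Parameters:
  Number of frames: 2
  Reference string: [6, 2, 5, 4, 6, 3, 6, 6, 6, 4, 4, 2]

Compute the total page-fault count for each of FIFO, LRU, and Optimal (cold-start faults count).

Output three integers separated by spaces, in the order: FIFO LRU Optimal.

--- FIFO ---
  step 0: ref 6 -> FAULT, frames=[6,-] (faults so far: 1)
  step 1: ref 2 -> FAULT, frames=[6,2] (faults so far: 2)
  step 2: ref 5 -> FAULT, evict 6, frames=[5,2] (faults so far: 3)
  step 3: ref 4 -> FAULT, evict 2, frames=[5,4] (faults so far: 4)
  step 4: ref 6 -> FAULT, evict 5, frames=[6,4] (faults so far: 5)
  step 5: ref 3 -> FAULT, evict 4, frames=[6,3] (faults so far: 6)
  step 6: ref 6 -> HIT, frames=[6,3] (faults so far: 6)
  step 7: ref 6 -> HIT, frames=[6,3] (faults so far: 6)
  step 8: ref 6 -> HIT, frames=[6,3] (faults so far: 6)
  step 9: ref 4 -> FAULT, evict 6, frames=[4,3] (faults so far: 7)
  step 10: ref 4 -> HIT, frames=[4,3] (faults so far: 7)
  step 11: ref 2 -> FAULT, evict 3, frames=[4,2] (faults so far: 8)
  FIFO total faults: 8
--- LRU ---
  step 0: ref 6 -> FAULT, frames=[6,-] (faults so far: 1)
  step 1: ref 2 -> FAULT, frames=[6,2] (faults so far: 2)
  step 2: ref 5 -> FAULT, evict 6, frames=[5,2] (faults so far: 3)
  step 3: ref 4 -> FAULT, evict 2, frames=[5,4] (faults so far: 4)
  step 4: ref 6 -> FAULT, evict 5, frames=[6,4] (faults so far: 5)
  step 5: ref 3 -> FAULT, evict 4, frames=[6,3] (faults so far: 6)
  step 6: ref 6 -> HIT, frames=[6,3] (faults so far: 6)
  step 7: ref 6 -> HIT, frames=[6,3] (faults so far: 6)
  step 8: ref 6 -> HIT, frames=[6,3] (faults so far: 6)
  step 9: ref 4 -> FAULT, evict 3, frames=[6,4] (faults so far: 7)
  step 10: ref 4 -> HIT, frames=[6,4] (faults so far: 7)
  step 11: ref 2 -> FAULT, evict 6, frames=[2,4] (faults so far: 8)
  LRU total faults: 8
--- Optimal ---
  step 0: ref 6 -> FAULT, frames=[6,-] (faults so far: 1)
  step 1: ref 2 -> FAULT, frames=[6,2] (faults so far: 2)
  step 2: ref 5 -> FAULT, evict 2, frames=[6,5] (faults so far: 3)
  step 3: ref 4 -> FAULT, evict 5, frames=[6,4] (faults so far: 4)
  step 4: ref 6 -> HIT, frames=[6,4] (faults so far: 4)
  step 5: ref 3 -> FAULT, evict 4, frames=[6,3] (faults so far: 5)
  step 6: ref 6 -> HIT, frames=[6,3] (faults so far: 5)
  step 7: ref 6 -> HIT, frames=[6,3] (faults so far: 5)
  step 8: ref 6 -> HIT, frames=[6,3] (faults so far: 5)
  step 9: ref 4 -> FAULT, evict 3, frames=[6,4] (faults so far: 6)
  step 10: ref 4 -> HIT, frames=[6,4] (faults so far: 6)
  step 11: ref 2 -> FAULT, evict 4, frames=[6,2] (faults so far: 7)
  Optimal total faults: 7

Answer: 8 8 7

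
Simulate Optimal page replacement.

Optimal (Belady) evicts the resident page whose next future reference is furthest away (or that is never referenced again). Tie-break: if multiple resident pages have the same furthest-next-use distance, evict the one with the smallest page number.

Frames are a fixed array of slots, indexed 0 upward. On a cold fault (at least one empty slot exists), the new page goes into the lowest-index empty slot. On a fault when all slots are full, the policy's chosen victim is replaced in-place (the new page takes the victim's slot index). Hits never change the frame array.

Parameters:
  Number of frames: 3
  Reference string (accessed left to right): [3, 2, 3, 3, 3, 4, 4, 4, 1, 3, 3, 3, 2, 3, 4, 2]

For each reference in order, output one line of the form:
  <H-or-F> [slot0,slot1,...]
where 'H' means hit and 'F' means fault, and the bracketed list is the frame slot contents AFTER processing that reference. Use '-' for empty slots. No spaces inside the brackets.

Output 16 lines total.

F [3,-,-]
F [3,2,-]
H [3,2,-]
H [3,2,-]
H [3,2,-]
F [3,2,4]
H [3,2,4]
H [3,2,4]
F [3,2,1]
H [3,2,1]
H [3,2,1]
H [3,2,1]
H [3,2,1]
H [3,2,1]
F [3,2,4]
H [3,2,4]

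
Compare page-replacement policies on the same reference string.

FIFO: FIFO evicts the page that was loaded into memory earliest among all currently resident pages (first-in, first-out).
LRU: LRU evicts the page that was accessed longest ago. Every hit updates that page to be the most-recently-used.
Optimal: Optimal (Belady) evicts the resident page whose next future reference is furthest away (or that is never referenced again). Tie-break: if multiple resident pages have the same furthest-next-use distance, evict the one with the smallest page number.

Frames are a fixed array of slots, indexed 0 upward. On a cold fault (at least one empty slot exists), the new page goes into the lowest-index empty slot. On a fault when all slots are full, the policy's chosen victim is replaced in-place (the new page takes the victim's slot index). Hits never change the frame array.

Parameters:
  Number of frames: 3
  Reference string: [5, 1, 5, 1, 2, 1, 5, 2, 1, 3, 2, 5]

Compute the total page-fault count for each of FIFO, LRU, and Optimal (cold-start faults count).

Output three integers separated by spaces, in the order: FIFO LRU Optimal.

--- FIFO ---
  step 0: ref 5 -> FAULT, frames=[5,-,-] (faults so far: 1)
  step 1: ref 1 -> FAULT, frames=[5,1,-] (faults so far: 2)
  step 2: ref 5 -> HIT, frames=[5,1,-] (faults so far: 2)
  step 3: ref 1 -> HIT, frames=[5,1,-] (faults so far: 2)
  step 4: ref 2 -> FAULT, frames=[5,1,2] (faults so far: 3)
  step 5: ref 1 -> HIT, frames=[5,1,2] (faults so far: 3)
  step 6: ref 5 -> HIT, frames=[5,1,2] (faults so far: 3)
  step 7: ref 2 -> HIT, frames=[5,1,2] (faults so far: 3)
  step 8: ref 1 -> HIT, frames=[5,1,2] (faults so far: 3)
  step 9: ref 3 -> FAULT, evict 5, frames=[3,1,2] (faults so far: 4)
  step 10: ref 2 -> HIT, frames=[3,1,2] (faults so far: 4)
  step 11: ref 5 -> FAULT, evict 1, frames=[3,5,2] (faults so far: 5)
  FIFO total faults: 5
--- LRU ---
  step 0: ref 5 -> FAULT, frames=[5,-,-] (faults so far: 1)
  step 1: ref 1 -> FAULT, frames=[5,1,-] (faults so far: 2)
  step 2: ref 5 -> HIT, frames=[5,1,-] (faults so far: 2)
  step 3: ref 1 -> HIT, frames=[5,1,-] (faults so far: 2)
  step 4: ref 2 -> FAULT, frames=[5,1,2] (faults so far: 3)
  step 5: ref 1 -> HIT, frames=[5,1,2] (faults so far: 3)
  step 6: ref 5 -> HIT, frames=[5,1,2] (faults so far: 3)
  step 7: ref 2 -> HIT, frames=[5,1,2] (faults so far: 3)
  step 8: ref 1 -> HIT, frames=[5,1,2] (faults so far: 3)
  step 9: ref 3 -> FAULT, evict 5, frames=[3,1,2] (faults so far: 4)
  step 10: ref 2 -> HIT, frames=[3,1,2] (faults so far: 4)
  step 11: ref 5 -> FAULT, evict 1, frames=[3,5,2] (faults so far: 5)
  LRU total faults: 5
--- Optimal ---
  step 0: ref 5 -> FAULT, frames=[5,-,-] (faults so far: 1)
  step 1: ref 1 -> FAULT, frames=[5,1,-] (faults so far: 2)
  step 2: ref 5 -> HIT, frames=[5,1,-] (faults so far: 2)
  step 3: ref 1 -> HIT, frames=[5,1,-] (faults so far: 2)
  step 4: ref 2 -> FAULT, frames=[5,1,2] (faults so far: 3)
  step 5: ref 1 -> HIT, frames=[5,1,2] (faults so far: 3)
  step 6: ref 5 -> HIT, frames=[5,1,2] (faults so far: 3)
  step 7: ref 2 -> HIT, frames=[5,1,2] (faults so far: 3)
  step 8: ref 1 -> HIT, frames=[5,1,2] (faults so far: 3)
  step 9: ref 3 -> FAULT, evict 1, frames=[5,3,2] (faults so far: 4)
  step 10: ref 2 -> HIT, frames=[5,3,2] (faults so far: 4)
  step 11: ref 5 -> HIT, frames=[5,3,2] (faults so far: 4)
  Optimal total faults: 4

Answer: 5 5 4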